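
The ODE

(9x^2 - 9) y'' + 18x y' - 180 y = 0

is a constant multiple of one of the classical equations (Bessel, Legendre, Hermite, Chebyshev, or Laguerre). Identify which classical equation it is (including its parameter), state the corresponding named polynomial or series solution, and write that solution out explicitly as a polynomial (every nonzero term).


All three coefficients share the factor -9; dividing through by -9 gives  (1 - x^2) y'' - 2x y' + 20 y = 0.
This matches the Legendre equation (1 - x^2) y'' - 2x y' + n(n+1) y = 0 (note the -2x y' term) with n(n+1) = 20, so n = 4; the polynomial solution is P_4(x).
With y = sum_k a_k x^k, matching x^k gives (k+2)(k+1) a_{k+2} = [k(k+1) - n(n+1)] a_k = (k - 4)(k + 5) a_k. The right side vanishes at k = 4, so the series with the parity of 4 terminates at degree 4.
Standard normalization (P_n(1) = 1): leading coefficient (2n)!/(2^n (n!)^2) = 40320/(16*576) = 35/8, so a_4 = 35/8. Work downward with a_k = (k+1)(k+2) a_{k+2} / ((k - 4)(k + 5)):
  a_2 = (3)(4)(35/8) / ((2 - 4)(2 + 5)) = (105/2)/(-14) = -15/4
  a_0 = (1)(2)(-15/4) / ((0 - 4)(0 + 5)) = (-15/2)/(-20) = 3/8
Hence P_4(x) = 35 x^4/8 - 15 x^2/4 + 3/8.

P_4(x); series = 35 x^4/8 - 15 x^2/4 + 3/8


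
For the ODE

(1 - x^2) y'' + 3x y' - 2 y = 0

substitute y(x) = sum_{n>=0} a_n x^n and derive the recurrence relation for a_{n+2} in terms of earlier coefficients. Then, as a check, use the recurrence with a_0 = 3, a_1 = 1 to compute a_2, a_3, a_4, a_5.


Substitute y = sum_n a_n x^n.
(1 - 1 x^2) y'' contributes (n+2)(n+1) a_{n+2} - n(n-1) a_n at x^n.
3 x y'(x) contributes 3 n a_n at x^n.
-2 y(x) contributes -2 a_n at x^n.
Matching x^n: (n+2)(n+1) a_{n+2} + (-n(n-1) + 3 n - 2) a_n = 0.
Thus a_{n+2} = (n(n-1) - 3 n + 2) / ((n+1)(n+2)) * a_n.

Check with a_0 = 3, a_1 = 1 (apply the recurrence for n = 0, 1, 2, 3): a_0 = 3, a_1 = 1, a_2 = 3, a_3 = -1/6, a_4 = -1/2, a_5 = 1/120.

a_(n+2) = (n(n-1) - 3 n + 2) / ((n+1)(n+2)) * a_n; check: a_0 = 3, a_1 = 1, a_2 = 3, a_3 = -1/6, a_4 = -1/2, a_5 = 1/120


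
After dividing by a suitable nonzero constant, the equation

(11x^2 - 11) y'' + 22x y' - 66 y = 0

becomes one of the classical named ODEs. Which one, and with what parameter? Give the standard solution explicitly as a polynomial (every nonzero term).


All three coefficients share the factor -11; dividing through by -11 gives  (1 - x^2) y'' - 2x y' + 6 y = 0.
This matches the Legendre equation (1 - x^2) y'' - 2x y' + n(n+1) y = 0 (note the -2x y' term) with n(n+1) = 6, so n = 2; the polynomial solution is P_2(x).
With y = sum_k a_k x^k, matching x^k gives (k+2)(k+1) a_{k+2} = [k(k+1) - n(n+1)] a_k = (k - 2)(k + 3) a_k. The right side vanishes at k = 2, so the series with the parity of 2 terminates at degree 2.
Standard normalization (P_n(1) = 1): leading coefficient (2n)!/(2^n (n!)^2) = 24/(4*4) = 3/2, so a_2 = 3/2. Work downward with a_k = (k+1)(k+2) a_{k+2} / ((k - 2)(k + 3)):
  a_0 = (1)(2)(3/2) / ((0 - 2)(0 + 3)) = 3/(-6) = -1/2
Hence P_2(x) = 3 x^2/2 - 1/2.

P_2(x); series = 3 x^2/2 - 1/2


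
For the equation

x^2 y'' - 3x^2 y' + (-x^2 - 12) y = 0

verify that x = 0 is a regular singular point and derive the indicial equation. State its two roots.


Divide by x^2 to reach normal form y'' + P_1(x) y' + P_2(x) y = 0 with P_1(x) = -3 and P_2(x) = -1 - 12/x^2.
x = 0 is a singular point because the y-coefficient -1 - 12/x^2 has a pole at x = 0.
It is a regular singular point because x P_1(x) = p(x) = -3x and x^2 P_2(x) = q(x) = -x^2 - 12 are polynomials, hence analytic at x = 0.
p(0) = 0,  q(0) = -12.
Indicial equation: r(r-1) + p(0) r + q(0) = 0, i.e. r^2 + (p(0) - 1) r + q(0) = 0, i.e. r^2 - 1 r - 12 = 0.
Discriminant: (-1)^2 - 4(-12) = 49, so r = (1 ± 7)/2.
Solving: r_1 = 4, r_2 = -3.

indicial: r^2 - 1 r - 12 = 0; roots r_1 = 4, r_2 = -3


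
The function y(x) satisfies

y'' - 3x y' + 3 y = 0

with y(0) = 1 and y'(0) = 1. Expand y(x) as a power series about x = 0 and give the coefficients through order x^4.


Ansatz: y(x) = sum_{n>=0} a_n x^n, so y'(x) = sum_{n>=1} n a_n x^(n-1) and y''(x) = sum_{n>=2} n(n-1) a_n x^(n-2).
Substitute into P(x) y'' + Q(x) y' + R(x) y = 0 with P(x) = 1, Q(x) = -3x, R(x) = 3, and match powers of x.
Initial conditions: a_0 = 1, a_1 = 1.
Setting the coefficient of each power of x to zero and solving order by order (substituting the coefficients already found):
  x^0: 2 a_2 + 3 a_0 = 0  ->  2 a_2 = -3 a_0 = -3  ->  a_2 = -3/2
  x^1: 6 a_3 = 0  ->  a_3 = 0
  x^2: 12 a_4 - 3 a_2 = 0  ->  12 a_4 = 3 a_2 = -9/2  ->  a_4 = -3/8
Truncated series: y(x) = 1 + x - (3/2) x^2 - (3/8) x^4 + O(x^5).

a_0 = 1; a_1 = 1; a_2 = -3/2; a_3 = 0; a_4 = -3/8


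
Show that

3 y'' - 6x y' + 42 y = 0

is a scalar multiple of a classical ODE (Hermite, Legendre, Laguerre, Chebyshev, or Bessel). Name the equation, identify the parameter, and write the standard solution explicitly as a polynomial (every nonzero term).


All three coefficients share the factor 3; dividing through by 3 gives  y'' - 2x y' + 14 y = 0.
This matches the Hermite equation y'' - 2x y' + 2n y = 0 with 2n = 14, so n = 7; the polynomial solution is H_7(x).
With y = sum_k a_k x^k, matching x^k gives (k+2)(k+1) a_{k+2} = 2(k - n) a_k = 2(k - 7) a_k. The right side vanishes at k = 7, so the series with the parity of 7 terminates at degree 7.
Standard normalization: leading coefficient of H_n is 2^n, so a_7 = 2^7 = 128. Work downward with a_k = (k+1)(k+2) a_{k+2} / (2(k - n)):
  a_5 = (6)(7)(128) / (2(5 - 7)) = 5376/(-4) = -1344
  a_3 = (4)(5)(-1344) / (2(3 - 7)) = -26880/(-8) = 3360
  a_1 = (2)(3)(3360) / (2(1 - 7)) = 20160/(-12) = -1680
Hence H_7(x) = 128 x^7 - 1344 x^5 + 3360 x^3 - 1680 x.

H_7(x); series = 128 x^7 - 1344 x^5 + 3360 x^3 - 1680 x


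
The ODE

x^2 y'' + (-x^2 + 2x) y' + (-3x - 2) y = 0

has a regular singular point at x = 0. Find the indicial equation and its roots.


Divide by x^2 to reach normal form y'' + P_1(x) y' + P_2(x) y = 0 with P_1(x) = -1 + 2/x and P_2(x) = -3/x - 2/x^2.
x = 0 is a singular point because the y'-coefficient -1 + 2/x has a pole at x = 0 and the y-coefficient -3/x - 2/x^2 has a pole at x = 0.
It is a regular singular point because x P_1(x) = p(x) = 2 - x and x^2 P_2(x) = q(x) = -3x - 2 are polynomials, hence analytic at x = 0.
p(0) = 2,  q(0) = -2.
Indicial equation: r(r-1) + p(0) r + q(0) = 0, i.e. r^2 + (p(0) - 1) r + q(0) = 0, i.e. r^2 + 1 r - 2 = 0.
Discriminant: (1)^2 - 4(-2) = 9, so r = (-1 ± 3)/2.
Solving: r_1 = 1, r_2 = -2.

indicial: r^2 + 1 r - 2 = 0; roots r_1 = 1, r_2 = -2


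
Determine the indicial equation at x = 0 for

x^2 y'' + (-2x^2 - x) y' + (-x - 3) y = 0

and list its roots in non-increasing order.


Divide by x^2 to reach normal form y'' + P_1(x) y' + P_2(x) y = 0 with P_1(x) = -2 - 1/x and P_2(x) = -1/x - 3/x^2.
x = 0 is a singular point because the y'-coefficient -2 - 1/x has a pole at x = 0 and the y-coefficient -1/x - 3/x^2 has a pole at x = 0.
It is a regular singular point because x P_1(x) = p(x) = -2x - 1 and x^2 P_2(x) = q(x) = -x - 3 are polynomials, hence analytic at x = 0.
p(0) = -1,  q(0) = -3.
Indicial equation: r(r-1) + p(0) r + q(0) = 0, i.e. r^2 + (p(0) - 1) r + q(0) = 0, i.e. r^2 - 2 r - 3 = 0.
Discriminant: (-2)^2 - 4(-3) = 16, so r = (2 ± 4)/2.
Solving: r_1 = 3, r_2 = -1.

indicial: r^2 - 2 r - 3 = 0; roots r_1 = 3, r_2 = -1


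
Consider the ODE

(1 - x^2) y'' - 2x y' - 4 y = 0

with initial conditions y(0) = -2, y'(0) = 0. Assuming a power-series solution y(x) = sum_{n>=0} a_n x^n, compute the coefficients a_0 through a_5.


Ansatz: y(x) = sum_{n>=0} a_n x^n, so y'(x) = sum_{n>=1} n a_n x^(n-1) and y''(x) = sum_{n>=2} n(n-1) a_n x^(n-2).
Substitute into P(x) y'' + Q(x) y' + R(x) y = 0 with P(x) = 1 - x^2, Q(x) = -2x, R(x) = -4, and match powers of x.
Initial conditions: a_0 = -2, a_1 = 0.
Setting the coefficient of each power of x to zero and solving order by order (substituting the coefficients already found):
  x^0: 2 a_2 - 4 a_0 = 0  ->  2 a_2 = 4 a_0 = -8  ->  a_2 = -4
  x^1: 6 a_3 - 6 a_1 = 0  ->  6 a_3 = 6 a_1 = 0  ->  a_3 = 0
  x^2: 12 a_4 - 10 a_2 = 0  ->  12 a_4 = 10 a_2 = -40  ->  a_4 = -10/3
  x^3: 20 a_5 - 16 a_3 = 0  ->  20 a_5 = 16 a_3 = 0  ->  a_5 = 0
Truncated series: y(x) = -2 - 4 x^2 - (10/3) x^4 + O(x^6).

a_0 = -2; a_1 = 0; a_2 = -4; a_3 = 0; a_4 = -10/3; a_5 = 0


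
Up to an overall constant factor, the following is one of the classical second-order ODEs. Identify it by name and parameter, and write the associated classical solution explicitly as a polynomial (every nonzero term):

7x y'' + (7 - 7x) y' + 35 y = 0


All three coefficients share the factor 7; dividing through by 7 gives  x y'' + (1 - x) y' + 5 y = 0.
This matches the Laguerre equation x y'' + (1 - x) y' + n y = 0 with n = 5; the polynomial solution is L_5(x).
With y = sum_k a_k x^k, matching x^k gives (k+1)k a_{k+1} + (k+1) a_{k+1} - k a_k + n a_k = 0, i.e. (k+1)^2 a_{k+1} = (k - n) a_k = (k - 5) a_k. The right side vanishes at k = 5, so the series terminates at degree 5.
Standard normalization L_n(0) = 1 gives a_0 = 1. Work upward with a_{k+1} = (k - 5) a_k / (k+1)^2:
  a_1 = (0 - 5)(1) / 1^2 = -5/1 = -5
  a_2 = (1 - 5)(-5) / 2^2 = 20/4 = 5
  a_3 = (2 - 5)(5) / 3^2 = -15/9 = -5/3
  a_4 = (3 - 5)(-5/3) / 4^2 = (10/3)/16 = 5/24
  a_5 = (4 - 5)(5/24) / 5^2 = (-5/24)/25 = -1/120
Hence L_5(x) = -x^5/120 + 5 x^4/24 - 5 x^3/3 + 5 x^2 - 5 x + 1.

L_5(x); series = -x^5/120 + 5 x^4/24 - 5 x^3/3 + 5 x^2 - 5 x + 1


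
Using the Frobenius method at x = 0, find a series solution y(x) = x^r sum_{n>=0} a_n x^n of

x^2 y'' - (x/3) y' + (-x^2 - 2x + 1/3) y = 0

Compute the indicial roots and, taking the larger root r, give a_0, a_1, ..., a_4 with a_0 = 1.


Write in Frobenius form y'' + (p(x)/x) y' + (q(x)/x^2) y = 0:
  p(x) = -1/3,  q(x) = -x^2 - 2x + 1/3.
Indicial equation: r(r-1) + (-1/3) r + (1/3) = 0 -> roots r_1 = 1, r_2 = 1/3.
Take r = r_1 = 1. Let y(x) = x^r sum_{n>=0} a_n x^n with a_0 = 1.
Substitute y = x^r sum a_n x^n and match x^{r+n}. The recurrence is
  D(n) a_n - 2 a_{n-1} - 1 a_{n-2} = 0,  where D(n) = (r+n)(r+n-1) + (-1/3)(r+n) + (1/3).
  a_n = [2 a_{n-1} + 1 a_{n-2}] / D(n).
Since the indicial polynomial factors as (r - r_1)(r - r_2), D(n) = (r_1 + n - r_1)(r_1 + n - r_2) = n(n + 2/3).
Evaluating step by step (a_0 = 1):
  n = 1: D(1) = 1(1 + 2/3) = 5/3; numerator = 2(1) = 2; a_1 = (2)/(5/3) = 6/5
  n = 2: D(2) = 2(2 + 2/3) = 16/3; numerator = 2(6/5) + 1(1) = 17/5; a_2 = (17/5)/(16/3) = 51/80
  n = 3: D(3) = 3(3 + 2/3) = 11; numerator = 2(51/80) + 1(6/5) = 99/40; a_3 = (99/40)/(11) = 9/40
  n = 4: D(4) = 4(4 + 2/3) = 56/3; numerator = 2(9/40) + 1(51/80) = 87/80; a_4 = (87/80)/(56/3) = 261/4480

r = 1; a_0 = 1; a_1 = 6/5; a_2 = 51/80; a_3 = 9/40; a_4 = 261/4480


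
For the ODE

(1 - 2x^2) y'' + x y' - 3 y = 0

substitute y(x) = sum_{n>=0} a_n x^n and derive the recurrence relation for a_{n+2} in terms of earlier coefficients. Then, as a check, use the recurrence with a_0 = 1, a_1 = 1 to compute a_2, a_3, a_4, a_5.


Substitute y = sum_n a_n x^n.
(1 - 2 x^2) y'' contributes (n+2)(n+1) a_{n+2} - 2 n(n-1) a_n at x^n.
x y'(x) contributes n a_n at x^n.
-3 y(x) contributes -3 a_n at x^n.
Matching x^n: (n+2)(n+1) a_{n+2} + (-2 n(n-1) + n - 3) a_n = 0.
Thus a_{n+2} = (2 n(n-1) - n + 3) / ((n+1)(n+2)) * a_n.

Check with a_0 = 1, a_1 = 1 (apply the recurrence for n = 0, 1, 2, 3): a_0 = 1, a_1 = 1, a_2 = 3/2, a_3 = 1/3, a_4 = 5/8, a_5 = 1/5.

a_(n+2) = (2 n(n-1) - n + 3) / ((n+1)(n+2)) * a_n; check: a_0 = 1, a_1 = 1, a_2 = 3/2, a_3 = 1/3, a_4 = 5/8, a_5 = 1/5


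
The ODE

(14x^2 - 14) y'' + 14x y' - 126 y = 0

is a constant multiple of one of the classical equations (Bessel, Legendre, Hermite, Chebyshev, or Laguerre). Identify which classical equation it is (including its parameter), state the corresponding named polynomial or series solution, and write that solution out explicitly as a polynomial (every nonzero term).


All three coefficients share the factor -14; dividing through by -14 gives  (1 - x^2) y'' - x y' + 9 y = 0.
This matches the Chebyshev equation (1 - x^2) y'' - x y' + n^2 y = 0 (note the -x y' term, not -2x y') with n^2 = 9, so n = 3; the polynomial solution is T_3(x).
With y = sum_k a_k x^k, matching x^k gives (k+2)(k+1) a_{k+2} = (k^2 - n^2) a_k = (k - 3)(k + 3) a_k. The right side vanishes at k = 3, so the series with the parity of 3 terminates at degree 3.
Standard normalization: leading coefficient of T_n is 2^(n-1), so a_3 = 2^2 = 4. Work downward with a_k = (k+1)(k+2) a_{k+2} / ((k - 3)(k + 3)):
  a_1 = (2)(3)(4) / ((1 - 3)(1 + 3)) = 24/(-8) = -3
Hence T_3(x) = 4 x^3 - 3 x.

T_3(x); series = 4 x^3 - 3 x


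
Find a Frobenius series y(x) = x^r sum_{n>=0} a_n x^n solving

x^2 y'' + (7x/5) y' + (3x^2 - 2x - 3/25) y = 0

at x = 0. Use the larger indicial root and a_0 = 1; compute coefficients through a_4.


Write in Frobenius form y'' + (p(x)/x) y' + (q(x)/x^2) y = 0:
  p(x) = 7/5,  q(x) = 3x^2 - 2x - 3/25.
Indicial equation: r(r-1) + (7/5) r + (-3/25) = 0 -> roots r_1 = 1/5, r_2 = -3/5.
Take r = r_1 = 1/5. Let y(x) = x^r sum_{n>=0} a_n x^n with a_0 = 1.
Substitute y = x^r sum a_n x^n and match x^{r+n}. The recurrence is
  D(n) a_n - 2 a_{n-1} + 3 a_{n-2} = 0,  where D(n) = (r+n)(r+n-1) + (7/5)(r+n) + (-3/25).
  a_n = [2 a_{n-1} - 3 a_{n-2}] / D(n).
Since the indicial polynomial factors as (r - r_1)(r - r_2), D(n) = (r_1 + n - r_1)(r_1 + n - r_2) = n(n + 4/5).
Evaluating step by step (a_0 = 1):
  n = 1: D(1) = 1(1 + 4/5) = 9/5; numerator = 2(1) = 2; a_1 = (2)/(9/5) = 10/9
  n = 2: D(2) = 2(2 + 4/5) = 28/5; numerator = 2(10/9) - 3(1) = -7/9; a_2 = (-7/9)/(28/5) = -5/36
  n = 3: D(3) = 3(3 + 4/5) = 57/5; numerator = 2(-5/36) - 3(10/9) = -65/18; a_3 = (-65/18)/(57/5) = -325/1026
  n = 4: D(4) = 4(4 + 4/5) = 96/5; numerator = 2(-325/1026) - 3(-5/36) = -445/2052; a_4 = (-445/2052)/(96/5) = -2225/196992

r = 1/5; a_0 = 1; a_1 = 10/9; a_2 = -5/36; a_3 = -325/1026; a_4 = -2225/196992


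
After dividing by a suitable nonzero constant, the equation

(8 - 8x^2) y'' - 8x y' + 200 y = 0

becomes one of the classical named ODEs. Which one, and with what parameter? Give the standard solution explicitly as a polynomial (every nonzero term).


All three coefficients share the factor 8; dividing through by 8 gives  (1 - x^2) y'' - x y' + 25 y = 0.
This matches the Chebyshev equation (1 - x^2) y'' - x y' + n^2 y = 0 (note the -x y' term, not -2x y') with n^2 = 25, so n = 5; the polynomial solution is T_5(x).
With y = sum_k a_k x^k, matching x^k gives (k+2)(k+1) a_{k+2} = (k^2 - n^2) a_k = (k - 5)(k + 5) a_k. The right side vanishes at k = 5, so the series with the parity of 5 terminates at degree 5.
Standard normalization: leading coefficient of T_n is 2^(n-1), so a_5 = 2^4 = 16. Work downward with a_k = (k+1)(k+2) a_{k+2} / ((k - 5)(k + 5)):
  a_3 = (4)(5)(16) / ((3 - 5)(3 + 5)) = 320/(-16) = -20
  a_1 = (2)(3)(-20) / ((1 - 5)(1 + 5)) = -120/(-24) = 5
Hence T_5(x) = 16 x^5 - 20 x^3 + 5 x.

T_5(x); series = 16 x^5 - 20 x^3 + 5 x


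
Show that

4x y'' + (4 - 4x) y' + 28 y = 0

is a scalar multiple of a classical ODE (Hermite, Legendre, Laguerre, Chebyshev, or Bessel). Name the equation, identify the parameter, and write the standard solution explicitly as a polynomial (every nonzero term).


All three coefficients share the factor 4; dividing through by 4 gives  x y'' + (1 - x) y' + 7 y = 0.
This matches the Laguerre equation x y'' + (1 - x) y' + n y = 0 with n = 7; the polynomial solution is L_7(x).
With y = sum_k a_k x^k, matching x^k gives (k+1)k a_{k+1} + (k+1) a_{k+1} - k a_k + n a_k = 0, i.e. (k+1)^2 a_{k+1} = (k - n) a_k = (k - 7) a_k. The right side vanishes at k = 7, so the series terminates at degree 7.
Standard normalization L_n(0) = 1 gives a_0 = 1. Work upward with a_{k+1} = (k - 7) a_k / (k+1)^2:
  a_1 = (0 - 7)(1) / 1^2 = -7/1 = -7
  a_2 = (1 - 7)(-7) / 2^2 = 42/4 = 21/2
  a_3 = (2 - 7)(21/2) / 3^2 = (-105/2)/9 = -35/6
  a_4 = (3 - 7)(-35/6) / 4^2 = (70/3)/16 = 35/24
  a_5 = (4 - 7)(35/24) / 5^2 = (-35/8)/25 = -7/40
  a_6 = (5 - 7)(-7/40) / 6^2 = (7/20)/36 = 7/720
  a_7 = (6 - 7)(7/720) / 7^2 = (-7/720)/49 = -1/5040
Hence L_7(x) = -x^7/5040 + 7 x^6/720 - 7 x^5/40 + 35 x^4/24 - 35 x^3/6 + 21 x^2/2 - 7 x + 1.

L_7(x); series = -x^7/5040 + 7 x^6/720 - 7 x^5/40 + 35 x^4/24 - 35 x^3/6 + 21 x^2/2 - 7 x + 1


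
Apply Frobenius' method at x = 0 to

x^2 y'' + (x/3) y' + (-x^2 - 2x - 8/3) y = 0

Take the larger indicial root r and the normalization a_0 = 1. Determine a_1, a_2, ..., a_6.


Write in Frobenius form y'' + (p(x)/x) y' + (q(x)/x^2) y = 0:
  p(x) = 1/3,  q(x) = -x^2 - 2x - 8/3.
Indicial equation: r(r-1) + (1/3) r + (-8/3) = 0 -> roots r_1 = 2, r_2 = -4/3.
Take r = r_1 = 2. Let y(x) = x^r sum_{n>=0} a_n x^n with a_0 = 1.
Substitute y = x^r sum a_n x^n and match x^{r+n}. The recurrence is
  D(n) a_n - 2 a_{n-1} - 1 a_{n-2} = 0,  where D(n) = (r+n)(r+n-1) + (1/3)(r+n) + (-8/3).
  a_n = [2 a_{n-1} + 1 a_{n-2}] / D(n).
Since the indicial polynomial factors as (r - r_1)(r - r_2), D(n) = (r_1 + n - r_1)(r_1 + n - r_2) = n(n + 10/3).
Evaluating step by step (a_0 = 1):
  n = 1: D(1) = 1(1 + 10/3) = 13/3; numerator = 2(1) = 2; a_1 = (2)/(13/3) = 6/13
  n = 2: D(2) = 2(2 + 10/3) = 32/3; numerator = 2(6/13) + 1(1) = 25/13; a_2 = (25/13)/(32/3) = 75/416
  n = 3: D(3) = 3(3 + 10/3) = 19; numerator = 2(75/416) + 1(6/13) = 171/208; a_3 = (171/208)/(19) = 9/208
  n = 4: D(4) = 4(4 + 10/3) = 88/3; numerator = 2(9/208) + 1(75/416) = 111/416; a_4 = (111/416)/(88/3) = 333/36608
  n = 5: D(5) = 5(5 + 10/3) = 125/3; numerator = 2(333/36608) + 1(9/208) = 1125/18304; a_5 = (1125/18304)/(125/3) = 27/18304
  n = 6: D(6) = 6(6 + 10/3) = 56; numerator = 2(27/18304) + 1(333/36608) = 441/36608; a_6 = (441/36608)/(56) = 63/292864

r = 2; a_0 = 1; a_1 = 6/13; a_2 = 75/416; a_3 = 9/208; a_4 = 333/36608; a_5 = 27/18304; a_6 = 63/292864


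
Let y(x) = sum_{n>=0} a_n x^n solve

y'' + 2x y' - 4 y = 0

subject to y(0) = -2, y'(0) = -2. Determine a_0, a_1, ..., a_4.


Ansatz: y(x) = sum_{n>=0} a_n x^n, so y'(x) = sum_{n>=1} n a_n x^(n-1) and y''(x) = sum_{n>=2} n(n-1) a_n x^(n-2).
Substitute into P(x) y'' + Q(x) y' + R(x) y = 0 with P(x) = 1, Q(x) = 2x, R(x) = -4, and match powers of x.
Initial conditions: a_0 = -2, a_1 = -2.
Setting the coefficient of each power of x to zero and solving order by order (substituting the coefficients already found):
  x^0: 2 a_2 - 4 a_0 = 0  ->  2 a_2 = 4 a_0 = -8  ->  a_2 = -4
  x^1: 6 a_3 - 2 a_1 = 0  ->  6 a_3 = 2 a_1 = -4  ->  a_3 = -2/3
  x^2: 12 a_4 = 0  ->  a_4 = 0
Truncated series: y(x) = -2 - 2 x - 4 x^2 - (2/3) x^3 + O(x^5).

a_0 = -2; a_1 = -2; a_2 = -4; a_3 = -2/3; a_4 = 0


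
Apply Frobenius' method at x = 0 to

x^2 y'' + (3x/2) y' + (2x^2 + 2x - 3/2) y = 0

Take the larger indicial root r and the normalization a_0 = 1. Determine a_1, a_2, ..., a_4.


Write in Frobenius form y'' + (p(x)/x) y' + (q(x)/x^2) y = 0:
  p(x) = 3/2,  q(x) = 2x^2 + 2x - 3/2.
Indicial equation: r(r-1) + (3/2) r + (-3/2) = 0 -> roots r_1 = 1, r_2 = -3/2.
Take r = r_1 = 1. Let y(x) = x^r sum_{n>=0} a_n x^n with a_0 = 1.
Substitute y = x^r sum a_n x^n and match x^{r+n}. The recurrence is
  D(n) a_n + 2 a_{n-1} + 2 a_{n-2} = 0,  where D(n) = (r+n)(r+n-1) + (3/2)(r+n) + (-3/2).
  a_n = [-2 a_{n-1} - 2 a_{n-2}] / D(n).
Since the indicial polynomial factors as (r - r_1)(r - r_2), D(n) = (r_1 + n - r_1)(r_1 + n - r_2) = n(n + 5/2).
Evaluating step by step (a_0 = 1):
  n = 1: D(1) = 1(1 + 5/2) = 7/2; numerator = -2(1) = -2; a_1 = (-2)/(7/2) = -4/7
  n = 2: D(2) = 2(2 + 5/2) = 9; numerator = -2(-4/7) - 2(1) = -6/7; a_2 = (-6/7)/(9) = -2/21
  n = 3: D(3) = 3(3 + 5/2) = 33/2; numerator = -2(-2/21) - 2(-4/7) = 4/3; a_3 = (4/3)/(33/2) = 8/99
  n = 4: D(4) = 4(4 + 5/2) = 26; numerator = -2(8/99) - 2(-2/21) = 20/693; a_4 = (20/693)/(26) = 10/9009

r = 1; a_0 = 1; a_1 = -4/7; a_2 = -2/21; a_3 = 8/99; a_4 = 10/9009


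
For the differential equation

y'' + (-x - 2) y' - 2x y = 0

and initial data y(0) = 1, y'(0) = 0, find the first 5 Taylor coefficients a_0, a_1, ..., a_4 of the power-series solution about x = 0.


Ansatz: y(x) = sum_{n>=0} a_n x^n, so y'(x) = sum_{n>=1} n a_n x^(n-1) and y''(x) = sum_{n>=2} n(n-1) a_n x^(n-2).
Substitute into P(x) y'' + Q(x) y' + R(x) y = 0 with P(x) = 1, Q(x) = -x - 2, R(x) = -2x, and match powers of x.
Initial conditions: a_0 = 1, a_1 = 0.
Setting the coefficient of each power of x to zero and solving order by order (substituting the coefficients already found):
  x^0: 2 a_2 - 2 a_1 = 0  ->  2 a_2 = 2 a_1 = 0  ->  a_2 = 0
  x^1: 6 a_3 - 4 a_2 - a_1 - 2 a_0 = 0  ->  6 a_3 = 4 a_2 + a_1 + 2 a_0 = 2  ->  a_3 = 1/3
  x^2: 12 a_4 - 6 a_3 - 2 a_2 - 2 a_1 = 0  ->  12 a_4 = 6 a_3 + 2 a_2 + 2 a_1 = 2  ->  a_4 = 1/6
Truncated series: y(x) = 1 + (1/3) x^3 + (1/6) x^4 + O(x^5).

a_0 = 1; a_1 = 0; a_2 = 0; a_3 = 1/3; a_4 = 1/6


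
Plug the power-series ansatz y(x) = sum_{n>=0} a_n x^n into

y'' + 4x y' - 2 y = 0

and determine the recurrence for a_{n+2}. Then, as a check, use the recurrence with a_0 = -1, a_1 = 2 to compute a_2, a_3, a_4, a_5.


Substitute y = sum_n a_n x^n.
y''(x) has coefficient (n+2)(n+1) a_{n+2} at x^n;
4 x y'(x) has coefficient 4 n a_n at x^n (shift);
-2 y(x) has coefficient -2 a_n at x^n.
Matching x^n: (n+2)(n+1) a_{n+2} + (4n - 2) a_n = 0.
Thus a_{n+2} = (-4n + 2) / ((n+1)(n+2)) * a_n.

Check with a_0 = -1, a_1 = 2 (apply the recurrence for n = 0, 1, 2, 3): a_0 = -1, a_1 = 2, a_2 = -1, a_3 = -2/3, a_4 = 1/2, a_5 = 1/3.

a_(n+2) = (-4n + 2) / ((n+1)(n+2)) * a_n; check: a_0 = -1, a_1 = 2, a_2 = -1, a_3 = -2/3, a_4 = 1/2, a_5 = 1/3


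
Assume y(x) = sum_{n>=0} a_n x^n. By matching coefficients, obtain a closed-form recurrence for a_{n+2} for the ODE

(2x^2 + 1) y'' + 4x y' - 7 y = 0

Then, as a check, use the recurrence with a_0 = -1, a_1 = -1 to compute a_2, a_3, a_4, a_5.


Substitute y = sum_n a_n x^n.
(1 + 2 x^2) y'' contributes (n+2)(n+1) a_{n+2} + 2 n(n-1) a_n at x^n.
4 x y'(x) contributes 4 n a_n at x^n.
-7 y(x) contributes -7 a_n at x^n.
Matching x^n: (n+2)(n+1) a_{n+2} + (2 n(n-1) + 4 n - 7) a_n = 0.
Thus a_{n+2} = (-2 n(n-1) - 4 n + 7) / ((n+1)(n+2)) * a_n.

Check with a_0 = -1, a_1 = -1 (apply the recurrence for n = 0, 1, 2, 3): a_0 = -1, a_1 = -1, a_2 = -7/2, a_3 = -1/2, a_4 = 35/24, a_5 = 17/40.

a_(n+2) = (-2 n(n-1) - 4 n + 7) / ((n+1)(n+2)) * a_n; check: a_0 = -1, a_1 = -1, a_2 = -7/2, a_3 = -1/2, a_4 = 35/24, a_5 = 17/40


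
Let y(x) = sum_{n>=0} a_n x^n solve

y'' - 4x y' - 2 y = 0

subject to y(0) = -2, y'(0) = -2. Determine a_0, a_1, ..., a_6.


Ansatz: y(x) = sum_{n>=0} a_n x^n, so y'(x) = sum_{n>=1} n a_n x^(n-1) and y''(x) = sum_{n>=2} n(n-1) a_n x^(n-2).
Substitute into P(x) y'' + Q(x) y' + R(x) y = 0 with P(x) = 1, Q(x) = -4x, R(x) = -2, and match powers of x.
Initial conditions: a_0 = -2, a_1 = -2.
Setting the coefficient of each power of x to zero and solving order by order (substituting the coefficients already found):
  x^0: 2 a_2 - 2 a_0 = 0  ->  2 a_2 = 2 a_0 = -4  ->  a_2 = -2
  x^1: 6 a_3 - 6 a_1 = 0  ->  6 a_3 = 6 a_1 = -12  ->  a_3 = -2
  x^2: 12 a_4 - 10 a_2 = 0  ->  12 a_4 = 10 a_2 = -20  ->  a_4 = -5/3
  x^3: 20 a_5 - 14 a_3 = 0  ->  20 a_5 = 14 a_3 = -28  ->  a_5 = -7/5
  x^4: 30 a_6 - 18 a_4 = 0  ->  30 a_6 = 18 a_4 = -30  ->  a_6 = -1
Truncated series: y(x) = -2 - 2 x - 2 x^2 - 2 x^3 - (5/3) x^4 - (7/5) x^5 - x^6 + O(x^7).

a_0 = -2; a_1 = -2; a_2 = -2; a_3 = -2; a_4 = -5/3; a_5 = -7/5; a_6 = -1


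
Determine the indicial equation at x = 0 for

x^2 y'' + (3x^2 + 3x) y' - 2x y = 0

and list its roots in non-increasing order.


Divide by x^2 to reach normal form y'' + P_1(x) y' + P_2(x) y = 0 with P_1(x) = 3 + 3/x and P_2(x) = -2/x.
x = 0 is a singular point because the y'-coefficient 3 + 3/x has a pole at x = 0 and the y-coefficient -2/x has a pole at x = 0.
It is a regular singular point because x P_1(x) = p(x) = 3x + 3 and x^2 P_2(x) = q(x) = -2x are polynomials, hence analytic at x = 0.
p(0) = 3,  q(0) = 0.
Indicial equation: r(r-1) + p(0) r + q(0) = 0, i.e. r^2 + (p(0) - 1) r + q(0) = 0, i.e. r^2 + 2 r = 0.
Discriminant: (2)^2 - 4(0) = 4, so r = (-2 ± 2)/2.
Solving: r_1 = 0, r_2 = -2.

indicial: r^2 + 2 r = 0; roots r_1 = 0, r_2 = -2


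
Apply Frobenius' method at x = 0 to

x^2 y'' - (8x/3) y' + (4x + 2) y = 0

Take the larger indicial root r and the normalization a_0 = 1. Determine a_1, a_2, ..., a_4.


Write in Frobenius form y'' + (p(x)/x) y' + (q(x)/x^2) y = 0:
  p(x) = -8/3,  q(x) = 4x + 2.
Indicial equation: r(r-1) + (-8/3) r + (2) = 0 -> roots r_1 = 3, r_2 = 2/3.
Take r = r_1 = 3. Let y(x) = x^r sum_{n>=0} a_n x^n with a_0 = 1.
Substitute y = x^r sum a_n x^n and match x^{r+n}. The recurrence is
  D(n) a_n + 4 a_{n-1} = 0,  where D(n) = (r+n)(r+n-1) + (-8/3)(r+n) + (2).
  a_n = -4 / D(n) * a_{n-1}.
Since the indicial polynomial factors as (r - r_1)(r - r_2), D(n) = (r_1 + n - r_1)(r_1 + n - r_2) = n(n + 7/3).
Evaluating step by step (a_0 = 1):
  n = 1: D(1) = 1(1 + 7/3) = 10/3; numerator = -4(1) = -4; a_1 = (-4)/(10/3) = -6/5
  n = 2: D(2) = 2(2 + 7/3) = 26/3; numerator = -4(-6/5) = 24/5; a_2 = (24/5)/(26/3) = 36/65
  n = 3: D(3) = 3(3 + 7/3) = 16; numerator = -4(36/65) = -144/65; a_3 = (-144/65)/(16) = -9/65
  n = 4: D(4) = 4(4 + 7/3) = 76/3; numerator = -4(-9/65) = 36/65; a_4 = (36/65)/(76/3) = 27/1235

r = 3; a_0 = 1; a_1 = -6/5; a_2 = 36/65; a_3 = -9/65; a_4 = 27/1235


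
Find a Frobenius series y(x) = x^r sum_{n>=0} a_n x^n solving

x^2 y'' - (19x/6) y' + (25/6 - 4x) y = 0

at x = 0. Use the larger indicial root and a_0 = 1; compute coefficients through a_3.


Write in Frobenius form y'' + (p(x)/x) y' + (q(x)/x^2) y = 0:
  p(x) = -19/6,  q(x) = 25/6 - 4x.
Indicial equation: r(r-1) + (-19/6) r + (25/6) = 0 -> roots r_1 = 5/2, r_2 = 5/3.
Take r = r_1 = 5/2. Let y(x) = x^r sum_{n>=0} a_n x^n with a_0 = 1.
Substitute y = x^r sum a_n x^n and match x^{r+n}. The recurrence is
  D(n) a_n - 4 a_{n-1} = 0,  where D(n) = (r+n)(r+n-1) + (-19/6)(r+n) + (25/6).
  a_n = 4 / D(n) * a_{n-1}.
Since the indicial polynomial factors as (r - r_1)(r - r_2), D(n) = (r_1 + n - r_1)(r_1 + n - r_2) = n(n + 5/6).
Evaluating step by step (a_0 = 1):
  n = 1: D(1) = 1(1 + 5/6) = 11/6; numerator = 4(1) = 4; a_1 = (4)/(11/6) = 24/11
  n = 2: D(2) = 2(2 + 5/6) = 17/3; numerator = 4(24/11) = 96/11; a_2 = (96/11)/(17/3) = 288/187
  n = 3: D(3) = 3(3 + 5/6) = 23/2; numerator = 4(288/187) = 1152/187; a_3 = (1152/187)/(23/2) = 2304/4301

r = 5/2; a_0 = 1; a_1 = 24/11; a_2 = 288/187; a_3 = 2304/4301


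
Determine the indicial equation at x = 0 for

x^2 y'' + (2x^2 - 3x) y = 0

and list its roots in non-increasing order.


Divide by x^2 to reach normal form y'' + P_1(x) y' + P_2(x) y = 0 with P_1(x) = 0 and P_2(x) = 2 - 3/x.
x = 0 is a singular point because the y-coefficient 2 - 3/x has a pole at x = 0.
It is a regular singular point because x P_1(x) = p(x) = 0 and x^2 P_2(x) = q(x) = 2x^2 - 3x are polynomials, hence analytic at x = 0.
p(0) = 0,  q(0) = 0.
Indicial equation: r(r-1) + p(0) r + q(0) = 0, i.e. r^2 + (p(0) - 1) r + q(0) = 0, i.e. r^2 - 1 r = 0.
Discriminant: (-1)^2 - 4(0) = 1, so r = (1 ± 1)/2.
Solving: r_1 = 1, r_2 = 0.

indicial: r^2 - 1 r = 0; roots r_1 = 1, r_2 = 0


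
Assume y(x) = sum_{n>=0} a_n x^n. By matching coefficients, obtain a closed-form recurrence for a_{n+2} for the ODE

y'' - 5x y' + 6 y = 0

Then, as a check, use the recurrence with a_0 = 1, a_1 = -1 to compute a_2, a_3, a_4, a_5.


Substitute y = sum_n a_n x^n.
y''(x) has coefficient (n+2)(n+1) a_{n+2} at x^n;
-5 x y'(x) has coefficient -5 n a_n at x^n (shift);
6 y(x) has coefficient 6 a_n at x^n.
Matching x^n: (n+2)(n+1) a_{n+2} + (-5n + 6) a_n = 0.
Thus a_{n+2} = (5n - 6) / ((n+1)(n+2)) * a_n.

Check with a_0 = 1, a_1 = -1 (apply the recurrence for n = 0, 1, 2, 3): a_0 = 1, a_1 = -1, a_2 = -3, a_3 = 1/6, a_4 = -1, a_5 = 3/40.

a_(n+2) = (5n - 6) / ((n+1)(n+2)) * a_n; check: a_0 = 1, a_1 = -1, a_2 = -3, a_3 = 1/6, a_4 = -1, a_5 = 3/40


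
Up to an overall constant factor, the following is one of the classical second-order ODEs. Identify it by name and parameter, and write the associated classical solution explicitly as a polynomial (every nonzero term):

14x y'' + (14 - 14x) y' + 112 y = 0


All three coefficients share the factor 14; dividing through by 14 gives  x y'' + (1 - x) y' + 8 y = 0.
This matches the Laguerre equation x y'' + (1 - x) y' + n y = 0 with n = 8; the polynomial solution is L_8(x).
With y = sum_k a_k x^k, matching x^k gives (k+1)k a_{k+1} + (k+1) a_{k+1} - k a_k + n a_k = 0, i.e. (k+1)^2 a_{k+1} = (k - n) a_k = (k - 8) a_k. The right side vanishes at k = 8, so the series terminates at degree 8.
Standard normalization L_n(0) = 1 gives a_0 = 1. Work upward with a_{k+1} = (k - 8) a_k / (k+1)^2:
  a_1 = (0 - 8)(1) / 1^2 = -8/1 = -8
  a_2 = (1 - 8)(-8) / 2^2 = 56/4 = 14
  a_3 = (2 - 8)(14) / 3^2 = -84/9 = -28/3
  a_4 = (3 - 8)(-28/3) / 4^2 = (140/3)/16 = 35/12
  a_5 = (4 - 8)(35/12) / 5^2 = (-35/3)/25 = -7/15
  a_6 = (5 - 8)(-7/15) / 6^2 = (7/5)/36 = 7/180
  a_7 = (6 - 8)(7/180) / 7^2 = (-7/90)/49 = -1/630
  a_8 = (7 - 8)(-1/630) / 8^2 = (1/630)/64 = 1/40320
Hence L_8(x) = x^8/40320 - x^7/630 + 7 x^6/180 - 7 x^5/15 + 35 x^4/12 - 28 x^3/3 + 14 x^2 - 8 x + 1.

L_8(x); series = x^8/40320 - x^7/630 + 7 x^6/180 - 7 x^5/15 + 35 x^4/12 - 28 x^3/3 + 14 x^2 - 8 x + 1


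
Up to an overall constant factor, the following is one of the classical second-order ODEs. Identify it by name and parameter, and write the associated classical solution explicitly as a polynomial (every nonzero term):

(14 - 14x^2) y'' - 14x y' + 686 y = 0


All three coefficients share the factor 14; dividing through by 14 gives  (1 - x^2) y'' - x y' + 49 y = 0.
This matches the Chebyshev equation (1 - x^2) y'' - x y' + n^2 y = 0 (note the -x y' term, not -2x y') with n^2 = 49, so n = 7; the polynomial solution is T_7(x).
With y = sum_k a_k x^k, matching x^k gives (k+2)(k+1) a_{k+2} = (k^2 - n^2) a_k = (k - 7)(k + 7) a_k. The right side vanishes at k = 7, so the series with the parity of 7 terminates at degree 7.
Standard normalization: leading coefficient of T_n is 2^(n-1), so a_7 = 2^6 = 64. Work downward with a_k = (k+1)(k+2) a_{k+2} / ((k - 7)(k + 7)):
  a_5 = (6)(7)(64) / ((5 - 7)(5 + 7)) = 2688/(-24) = -112
  a_3 = (4)(5)(-112) / ((3 - 7)(3 + 7)) = -2240/(-40) = 56
  a_1 = (2)(3)(56) / ((1 - 7)(1 + 7)) = 336/(-48) = -7
Hence T_7(x) = 64 x^7 - 112 x^5 + 56 x^3 - 7 x.

T_7(x); series = 64 x^7 - 112 x^5 + 56 x^3 - 7 x


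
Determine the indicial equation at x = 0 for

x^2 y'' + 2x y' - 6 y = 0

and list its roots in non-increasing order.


Divide by x^2 to reach normal form y'' + P_1(x) y' + P_2(x) y = 0 with P_1(x) = 2/x and P_2(x) = -6/x^2.
x = 0 is a singular point because the y'-coefficient 2/x has a pole at x = 0 and the y-coefficient -6/x^2 has a pole at x = 0.
It is a regular singular point because x P_1(x) = p(x) = 2 and x^2 P_2(x) = q(x) = -6 are polynomials, hence analytic at x = 0.
p(0) = 2,  q(0) = -6.
Indicial equation: r(r-1) + p(0) r + q(0) = 0, i.e. r^2 + (p(0) - 1) r + q(0) = 0, i.e. r^2 + 1 r - 6 = 0.
Discriminant: (1)^2 - 4(-6) = 25, so r = (-1 ± 5)/2.
Solving: r_1 = 2, r_2 = -3.

indicial: r^2 + 1 r - 6 = 0; roots r_1 = 2, r_2 = -3


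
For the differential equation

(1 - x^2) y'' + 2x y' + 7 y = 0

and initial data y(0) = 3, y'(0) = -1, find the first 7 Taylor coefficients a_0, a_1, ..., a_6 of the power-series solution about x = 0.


Ansatz: y(x) = sum_{n>=0} a_n x^n, so y'(x) = sum_{n>=1} n a_n x^(n-1) and y''(x) = sum_{n>=2} n(n-1) a_n x^(n-2).
Substitute into P(x) y'' + Q(x) y' + R(x) y = 0 with P(x) = 1 - x^2, Q(x) = 2x, R(x) = 7, and match powers of x.
Initial conditions: a_0 = 3, a_1 = -1.
Setting the coefficient of each power of x to zero and solving order by order (substituting the coefficients already found):
  x^0: 2 a_2 + 7 a_0 = 0  ->  2 a_2 = -7 a_0 = -21  ->  a_2 = -21/2
  x^1: 6 a_3 + 9 a_1 = 0  ->  6 a_3 = -9 a_1 = 9  ->  a_3 = 3/2
  x^2: 12 a_4 + 9 a_2 = 0  ->  12 a_4 = -9 a_2 = 189/2  ->  a_4 = 63/8
  x^3: 20 a_5 + 7 a_3 = 0  ->  20 a_5 = -7 a_3 = -21/2  ->  a_5 = -21/40
  x^4: 30 a_6 + 3 a_4 = 0  ->  30 a_6 = -3 a_4 = -189/8  ->  a_6 = -63/80
Truncated series: y(x) = 3 - x - (21/2) x^2 + (3/2) x^3 + (63/8) x^4 - (21/40) x^5 - (63/80) x^6 + O(x^7).

a_0 = 3; a_1 = -1; a_2 = -21/2; a_3 = 3/2; a_4 = 63/8; a_5 = -21/40; a_6 = -63/80


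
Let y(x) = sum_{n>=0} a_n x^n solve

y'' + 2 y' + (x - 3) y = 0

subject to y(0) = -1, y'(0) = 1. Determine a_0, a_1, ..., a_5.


Ansatz: y(x) = sum_{n>=0} a_n x^n, so y'(x) = sum_{n>=1} n a_n x^(n-1) and y''(x) = sum_{n>=2} n(n-1) a_n x^(n-2).
Substitute into P(x) y'' + Q(x) y' + R(x) y = 0 with P(x) = 1, Q(x) = 2, R(x) = x - 3, and match powers of x.
Initial conditions: a_0 = -1, a_1 = 1.
Setting the coefficient of each power of x to zero and solving order by order (substituting the coefficients already found):
  x^0: 2 a_2 + 2 a_1 - 3 a_0 = 0  ->  2 a_2 = -2 a_1 + 3 a_0 = -5  ->  a_2 = -5/2
  x^1: 6 a_3 + 4 a_2 - 3 a_1 + a_0 = 0  ->  6 a_3 = -4 a_2 + 3 a_1 - a_0 = 14  ->  a_3 = 7/3
  x^2: 12 a_4 + 6 a_3 - 3 a_2 + a_1 = 0  ->  12 a_4 = -6 a_3 + 3 a_2 - a_1 = -45/2  ->  a_4 = -15/8
  x^3: 20 a_5 + 8 a_4 - 3 a_3 + a_2 = 0  ->  20 a_5 = -8 a_4 + 3 a_3 - a_2 = 49/2  ->  a_5 = 49/40
Truncated series: y(x) = -1 + x - (5/2) x^2 + (7/3) x^3 - (15/8) x^4 + (49/40) x^5 + O(x^6).

a_0 = -1; a_1 = 1; a_2 = -5/2; a_3 = 7/3; a_4 = -15/8; a_5 = 49/40


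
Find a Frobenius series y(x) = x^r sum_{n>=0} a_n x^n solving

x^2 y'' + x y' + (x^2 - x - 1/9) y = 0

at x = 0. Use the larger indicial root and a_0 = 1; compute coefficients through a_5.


Write in Frobenius form y'' + (p(x)/x) y' + (q(x)/x^2) y = 0:
  p(x) = 1,  q(x) = x^2 - x - 1/9.
Indicial equation: r(r-1) + (1) r + (-1/9) = 0 -> roots r_1 = 1/3, r_2 = -1/3.
Take r = r_1 = 1/3. Let y(x) = x^r sum_{n>=0} a_n x^n with a_0 = 1.
Substitute y = x^r sum a_n x^n and match x^{r+n}. The recurrence is
  D(n) a_n - 1 a_{n-1} + 1 a_{n-2} = 0,  where D(n) = (r+n)(r+n-1) + (1)(r+n) + (-1/9).
  a_n = [1 a_{n-1} - 1 a_{n-2}] / D(n).
Since the indicial polynomial factors as (r - r_1)(r - r_2), D(n) = (r_1 + n - r_1)(r_1 + n - r_2) = n(n + 2/3).
Evaluating step by step (a_0 = 1):
  n = 1: D(1) = 1(1 + 2/3) = 5/3; numerator = 1(1) = 1; a_1 = (1)/(5/3) = 3/5
  n = 2: D(2) = 2(2 + 2/3) = 16/3; numerator = 1(3/5) - 1(1) = -2/5; a_2 = (-2/5)/(16/3) = -3/40
  n = 3: D(3) = 3(3 + 2/3) = 11; numerator = 1(-3/40) - 1(3/5) = -27/40; a_3 = (-27/40)/(11) = -27/440
  n = 4: D(4) = 4(4 + 2/3) = 56/3; numerator = 1(-27/440) - 1(-3/40) = 3/220; a_4 = (3/220)/(56/3) = 9/12320
  n = 5: D(5) = 5(5 + 2/3) = 85/3; numerator = 1(9/12320) - 1(-27/440) = 153/2464; a_5 = (153/2464)/(85/3) = 27/12320

r = 1/3; a_0 = 1; a_1 = 3/5; a_2 = -3/40; a_3 = -27/440; a_4 = 9/12320; a_5 = 27/12320


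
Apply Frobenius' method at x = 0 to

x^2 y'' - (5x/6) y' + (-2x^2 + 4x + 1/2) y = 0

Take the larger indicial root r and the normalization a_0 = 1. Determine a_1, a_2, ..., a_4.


Write in Frobenius form y'' + (p(x)/x) y' + (q(x)/x^2) y = 0:
  p(x) = -5/6,  q(x) = -2x^2 + 4x + 1/2.
Indicial equation: r(r-1) + (-5/6) r + (1/2) = 0 -> roots r_1 = 3/2, r_2 = 1/3.
Take r = r_1 = 3/2. Let y(x) = x^r sum_{n>=0} a_n x^n with a_0 = 1.
Substitute y = x^r sum a_n x^n and match x^{r+n}. The recurrence is
  D(n) a_n + 4 a_{n-1} - 2 a_{n-2} = 0,  where D(n) = (r+n)(r+n-1) + (-5/6)(r+n) + (1/2).
  a_n = [-4 a_{n-1} + 2 a_{n-2}] / D(n).
Since the indicial polynomial factors as (r - r_1)(r - r_2), D(n) = (r_1 + n - r_1)(r_1 + n - r_2) = n(n + 7/6).
Evaluating step by step (a_0 = 1):
  n = 1: D(1) = 1(1 + 7/6) = 13/6; numerator = -4(1) = -4; a_1 = (-4)/(13/6) = -24/13
  n = 2: D(2) = 2(2 + 7/6) = 19/3; numerator = -4(-24/13) + 2(1) = 122/13; a_2 = (122/13)/(19/3) = 366/247
  n = 3: D(3) = 3(3 + 7/6) = 25/2; numerator = -4(366/247) + 2(-24/13) = -2376/247; a_3 = (-2376/247)/(25/2) = -4752/6175
  n = 4: D(4) = 4(4 + 7/6) = 62/3; numerator = -4(-4752/6175) + 2(366/247) = 37308/6175; a_4 = (37308/6175)/(62/3) = 55962/191425

r = 3/2; a_0 = 1; a_1 = -24/13; a_2 = 366/247; a_3 = -4752/6175; a_4 = 55962/191425


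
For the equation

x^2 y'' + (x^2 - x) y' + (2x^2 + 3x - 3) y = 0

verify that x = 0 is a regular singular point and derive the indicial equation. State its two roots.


Divide by x^2 to reach normal form y'' + P_1(x) y' + P_2(x) y = 0 with P_1(x) = 1 - 1/x and P_2(x) = 2 + 3/x - 3/x^2.
x = 0 is a singular point because the y'-coefficient 1 - 1/x has a pole at x = 0 and the y-coefficient 2 + 3/x - 3/x^2 has a pole at x = 0.
It is a regular singular point because x P_1(x) = p(x) = x - 1 and x^2 P_2(x) = q(x) = 2x^2 + 3x - 3 are polynomials, hence analytic at x = 0.
p(0) = -1,  q(0) = -3.
Indicial equation: r(r-1) + p(0) r + q(0) = 0, i.e. r^2 + (p(0) - 1) r + q(0) = 0, i.e. r^2 - 2 r - 3 = 0.
Discriminant: (-2)^2 - 4(-3) = 16, so r = (2 ± 4)/2.
Solving: r_1 = 3, r_2 = -1.

indicial: r^2 - 2 r - 3 = 0; roots r_1 = 3, r_2 = -1


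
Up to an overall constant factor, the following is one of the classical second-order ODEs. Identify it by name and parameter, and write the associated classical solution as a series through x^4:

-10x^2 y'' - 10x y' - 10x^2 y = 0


All three coefficients share the factor -10; dividing through by -10 gives  x^2 y'' + x y' + x^2 y = 0.
This matches the Bessel equation x^2 y'' + x y' + (x^2 - nu^2) y = 0 with nu^2 = 0, so nu = 0; the solution bounded at x = 0 is J_0(x).
Frobenius at x = 0: indicial roots ±nu; for r = nu the recurrence k(k + 2nu) c_k = -c_{k-2} gives the standard series J_nu(x) = sum_{k>=0} (-1)^k / (k! (k+nu)!) (x/2)^(2k+nu). Evaluate the first 3 terms:
  k = 0: (-1)^0 / (0! * 0! * 2^0) x^0 = 1/(1*1*1) x^0 = (1) x^0
  k = 1: (-1)^1 / (1! * 1! * 2^2) x^2 = -1/(1*1*4) x^2 = (-1/4) x^2
  k = 2: (-1)^2 / (2! * 2! * 2^4) x^4 = 1/(2*2*16) x^4 = (1/64) x^4
Hence J_0(x) = x^4/64 - x^2/4 + 1 + ....

J_0(x); series = x^4/64 - x^2/4 + 1


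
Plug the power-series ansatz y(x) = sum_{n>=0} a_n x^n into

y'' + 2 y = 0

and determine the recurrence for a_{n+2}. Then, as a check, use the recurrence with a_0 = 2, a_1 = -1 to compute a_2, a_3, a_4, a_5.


Substitute y = sum_n a_n x^n into y'' + (const) y = 0.
y''(x) = sum_{n>=0} (n+2)(n+1) a_{n+2} x^n.
The ODE becomes sum_n [(n+2)(n+1) a_{n+2} + 2 a_n] x^n = 0.
Setting each coefficient to zero gives the recurrence:
  (n+2)(n+1) a_{n+2} + 2 a_n = 0,
  a_{n+2} = -2 / ((n+1)(n+2)) a_n.

Check with a_0 = 2, a_1 = -1 (apply the recurrence for n = 0, 1, 2, 3): a_0 = 2, a_1 = -1, a_2 = -2, a_3 = 1/3, a_4 = 1/3, a_5 = -1/30.

a_{n+2} = -2/((n+1)(n+2)) * a_n; check: a_0 = 2, a_1 = -1, a_2 = -2, a_3 = 1/3, a_4 = 1/3, a_5 = -1/30


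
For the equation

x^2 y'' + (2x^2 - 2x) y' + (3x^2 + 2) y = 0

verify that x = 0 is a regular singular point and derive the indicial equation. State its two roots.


Divide by x^2 to reach normal form y'' + P_1(x) y' + P_2(x) y = 0 with P_1(x) = 2 - 2/x and P_2(x) = 3 + 2/x^2.
x = 0 is a singular point because the y'-coefficient 2 - 2/x has a pole at x = 0 and the y-coefficient 3 + 2/x^2 has a pole at x = 0.
It is a regular singular point because x P_1(x) = p(x) = 2x - 2 and x^2 P_2(x) = q(x) = 3x^2 + 2 are polynomials, hence analytic at x = 0.
p(0) = -2,  q(0) = 2.
Indicial equation: r(r-1) + p(0) r + q(0) = 0, i.e. r^2 + (p(0) - 1) r + q(0) = 0, i.e. r^2 - 3 r + 2 = 0.
Discriminant: (-3)^2 - 4(2) = 1, so r = (3 ± 1)/2.
Solving: r_1 = 2, r_2 = 1.

indicial: r^2 - 3 r + 2 = 0; roots r_1 = 2, r_2 = 1


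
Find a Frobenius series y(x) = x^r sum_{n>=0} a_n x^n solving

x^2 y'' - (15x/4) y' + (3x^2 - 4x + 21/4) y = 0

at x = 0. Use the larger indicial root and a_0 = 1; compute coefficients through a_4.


Write in Frobenius form y'' + (p(x)/x) y' + (q(x)/x^2) y = 0:
  p(x) = -15/4,  q(x) = 3x^2 - 4x + 21/4.
Indicial equation: r(r-1) + (-15/4) r + (21/4) = 0 -> roots r_1 = 3, r_2 = 7/4.
Take r = r_1 = 3. Let y(x) = x^r sum_{n>=0} a_n x^n with a_0 = 1.
Substitute y = x^r sum a_n x^n and match x^{r+n}. The recurrence is
  D(n) a_n - 4 a_{n-1} + 3 a_{n-2} = 0,  where D(n) = (r+n)(r+n-1) + (-15/4)(r+n) + (21/4).
  a_n = [4 a_{n-1} - 3 a_{n-2}] / D(n).
Since the indicial polynomial factors as (r - r_1)(r - r_2), D(n) = (r_1 + n - r_1)(r_1 + n - r_2) = n(n + 5/4).
Evaluating step by step (a_0 = 1):
  n = 1: D(1) = 1(1 + 5/4) = 9/4; numerator = 4(1) = 4; a_1 = (4)/(9/4) = 16/9
  n = 2: D(2) = 2(2 + 5/4) = 13/2; numerator = 4(16/9) - 3(1) = 37/9; a_2 = (37/9)/(13/2) = 74/117
  n = 3: D(3) = 3(3 + 5/4) = 51/4; numerator = 4(74/117) - 3(16/9) = -328/117; a_3 = (-328/117)/(51/4) = -1312/5967
  n = 4: D(4) = 4(4 + 5/4) = 21; numerator = 4(-1312/5967) - 3(74/117) = -16570/5967; a_4 = (-16570/5967)/(21) = -16570/125307

r = 3; a_0 = 1; a_1 = 16/9; a_2 = 74/117; a_3 = -1312/5967; a_4 = -16570/125307
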